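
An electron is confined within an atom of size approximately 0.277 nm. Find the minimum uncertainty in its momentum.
1.904 × 10^-25 kg·m/s

Using the Heisenberg uncertainty principle:
ΔxΔp ≥ ℏ/2

With Δx ≈ L = 2.770e-10 m (the confinement size):
Δp_min = ℏ/(2Δx)
Δp_min = (1.055e-34 J·s) / (2 × 2.770e-10 m)
Δp_min = 1.904e-25 kg·m/s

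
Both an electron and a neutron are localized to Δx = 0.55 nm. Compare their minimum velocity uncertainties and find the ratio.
The electron has the larger minimum velocity uncertainty, by a ratio of 1838.7.

For both particles, Δp_min = ℏ/(2Δx) = 9.587e-26 kg·m/s (same for both).

The velocity uncertainty is Δv = Δp/m:
- electron: Δv = 9.587e-26 / 9.109e-31 = 1.052e+05 m/s = 105.243 km/s
- neutron: Δv = 9.587e-26 / 1.675e-27 = 5.724e+01 m/s = 57.238 m/s

Ratio: 1.052e+05 / 5.724e+01 = 1838.7

The lighter particle has larger velocity uncertainty because Δv ∝ 1/m.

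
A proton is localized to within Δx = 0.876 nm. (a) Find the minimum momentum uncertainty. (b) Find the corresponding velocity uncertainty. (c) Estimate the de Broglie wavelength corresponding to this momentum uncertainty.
(a) Δp_min = 6.019 × 10^-26 kg·m/s
(b) Δv_min = 35.987 m/s
(c) λ_dB = 11.008 nm

Step-by-step:

(a) From the uncertainty principle:
Δp_min = ℏ/(2Δx) = (1.055e-34 J·s)/(2 × 8.760e-10 m) = 6.019e-26 kg·m/s

(b) The velocity uncertainty:
Δv = Δp/m = (6.019e-26 kg·m/s)/(1.673e-27 kg) = 3.599e+01 m/s = 35.987 m/s

(c) The de Broglie wavelength for this momentum:
λ = h/p = (6.626e-34 J·s)/(6.019e-26 kg·m/s) = 1.101e-08 m = 11.008 nm

Note: The de Broglie wavelength is comparable to the localization size, as expected from wave-particle duality.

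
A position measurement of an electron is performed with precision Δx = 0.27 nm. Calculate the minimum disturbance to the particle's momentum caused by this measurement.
1.953 × 10^-25 kg·m/s

The uncertainty principle implies that measuring position disturbs momentum:
ΔxΔp ≥ ℏ/2

When we measure position with precision Δx, we necessarily introduce a momentum uncertainty:
Δp ≥ ℏ/(2Δx)
Δp_min = (1.055e-34 J·s) / (2 × 2.700e-10 m)
Δp_min = 1.953e-25 kg·m/s

The more precisely we measure position, the greater the momentum disturbance.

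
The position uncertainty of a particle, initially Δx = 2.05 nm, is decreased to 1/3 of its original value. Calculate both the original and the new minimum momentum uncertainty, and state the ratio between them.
Original Δp_min = 2.572 × 10^-26 kg·m/s; new Δp'_min = 7.716 × 10^-26 kg·m/s; ratio Δp'_min/Δp_min = 3.

From the uncertainty principle ΔxΔp ≥ ℏ/2, the minimum momentum uncertainty is Δp_min = ℏ/(2Δx).

Original (Δx = 2.05 nm = 2.050e-09 m):
Δp_min = (1.055e-34 J·s)/(2 × 2.050e-09 m) = 2.572e-26 kg·m/s

When Δx → (1/3)Δx:
Δp'_min = ℏ/(2 × (1/3)Δx) = 3 × ℏ/(2Δx) = 3 × Δp_min
Δp'_min = 3 × 2.572e-26 kg·m/s = 7.716e-26 kg·m/s

Since Δp_min ∝ 1/Δx, when Δx is decreased to 1/3 of its original value, Δp_min increases to 3 times its original value.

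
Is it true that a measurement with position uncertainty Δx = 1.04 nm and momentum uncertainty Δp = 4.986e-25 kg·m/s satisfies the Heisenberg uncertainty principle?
Yes, it satisfies the uncertainty principle.

Calculate the product ΔxΔp:
ΔxΔp = (1.040e-09 m) × (4.986e-25 kg·m/s)
ΔxΔp = 5.185e-34 J·s

Compare to the minimum allowed value ℏ/2:
ℏ/2 = 5.273e-35 J·s

Since ΔxΔp = 5.185e-34 J·s ≥ 5.273e-35 J·s = ℏ/2,
the measurement satisfies the uncertainty principle.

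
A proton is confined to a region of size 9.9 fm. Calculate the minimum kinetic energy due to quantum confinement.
52.928 keV

Using the uncertainty principle:

1. Position uncertainty: Δx ≈ 9.900e-15 m
2. Minimum momentum uncertainty: Δp = ℏ/(2Δx) = 5.326e-21 kg·m/s
3. Minimum kinetic energy:
   KE = (Δp)²/(2m) = (5.326e-21)²/(2 × 1.673e-27 kg)
   KE = 8.480e-15 J = 52.928 keV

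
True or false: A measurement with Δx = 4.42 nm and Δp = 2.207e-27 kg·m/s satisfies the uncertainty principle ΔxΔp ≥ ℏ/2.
No, it violates the uncertainty principle (impossible measurement).

Calculate the product ΔxΔp:
ΔxΔp = (4.420e-09 m) × (2.207e-27 kg·m/s)
ΔxΔp = 9.755e-36 J·s

Compare to the minimum allowed value ℏ/2:
ℏ/2 = 5.273e-35 J·s

Since ΔxΔp = 9.755e-36 J·s < 5.273e-35 J·s = ℏ/2,
the measurement violates the uncertainty principle.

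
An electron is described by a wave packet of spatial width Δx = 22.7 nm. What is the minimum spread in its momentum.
2.323 × 10^-27 kg·m/s

For a wave packet, the spatial width Δx and momentum spread Δp are related by the uncertainty principle:
ΔxΔp ≥ ℏ/2

The minimum momentum spread is:
Δp_min = ℏ/(2Δx)
Δp_min = (1.055e-34 J·s) / (2 × 2.270e-08 m)
Δp_min = 2.323e-27 kg·m/s

A wave packet cannot have both a well-defined position and well-defined momentum.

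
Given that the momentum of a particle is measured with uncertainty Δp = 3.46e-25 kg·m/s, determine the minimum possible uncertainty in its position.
152.395 pm

Using the Heisenberg uncertainty principle:
ΔxΔp ≥ ℏ/2

The minimum uncertainty in position is:
Δx_min = ℏ/(2Δp)
Δx_min = (1.055e-34 J·s) / (2 × 3.460e-25 kg·m/s)
Δx_min = 1.524e-10 m = 152.395 pm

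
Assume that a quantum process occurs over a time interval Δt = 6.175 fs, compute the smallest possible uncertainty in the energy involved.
53.297 meV

Using the energy-time uncertainty principle:
ΔEΔt ≥ ℏ/2

The minimum uncertainty in energy is:
ΔE_min = ℏ/(2Δt)
ΔE_min = (1.055e-34 J·s) / (2 × 6.175e-15 s)
ΔE_min = 8.539e-21 J = 53.297 meV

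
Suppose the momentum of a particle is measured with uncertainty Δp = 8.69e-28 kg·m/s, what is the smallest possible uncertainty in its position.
60.677 nm

Using the Heisenberg uncertainty principle:
ΔxΔp ≥ ℏ/2

The minimum uncertainty in position is:
Δx_min = ℏ/(2Δp)
Δx_min = (1.055e-34 J·s) / (2 × 8.690e-28 kg·m/s)
Δx_min = 6.068e-08 m = 60.677 nm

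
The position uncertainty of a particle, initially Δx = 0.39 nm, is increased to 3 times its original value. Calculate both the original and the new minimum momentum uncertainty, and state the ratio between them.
Original Δp_min = 1.352 × 10^-25 kg·m/s; new Δp'_min = 4.507 × 10^-26 kg·m/s; ratio Δp'_min/Δp_min = 1/3.

From the uncertainty principle ΔxΔp ≥ ℏ/2, the minimum momentum uncertainty is Δp_min = ℏ/(2Δx).

Original (Δx = 0.39 nm = 3.900e-10 m):
Δp_min = (1.055e-34 J·s)/(2 × 3.900e-10 m) = 1.352e-25 kg·m/s

When Δx → 3Δx:
Δp'_min = ℏ/(2 × 3Δx) = (1/3) × ℏ/(2Δx) = (1/3) × Δp_min
Δp'_min = 1/3 × 1.352e-25 kg·m/s = 4.507e-26 kg·m/s

Since Δp_min ∝ 1/Δx, when Δx is increased to 3 times its original value, Δp_min decreases to 1/3 of its original value.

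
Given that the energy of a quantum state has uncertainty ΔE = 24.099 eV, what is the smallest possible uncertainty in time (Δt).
13.656 as

Using the energy-time uncertainty principle:
ΔEΔt ≥ ℏ/2

The minimum uncertainty in time is:
Δt_min = ℏ/(2ΔE)
Δt_min = (1.055e-34 J·s) / (2 × 3.861e-18 J)
Δt_min = 1.366e-17 s = 13.656 as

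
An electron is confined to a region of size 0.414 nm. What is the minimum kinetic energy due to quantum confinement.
55.573 meV

Using the uncertainty principle:

1. Position uncertainty: Δx ≈ 4.140e-10 m
2. Minimum momentum uncertainty: Δp = ℏ/(2Δx) = 1.274e-25 kg·m/s
3. Minimum kinetic energy:
   KE = (Δp)²/(2m) = (1.274e-25)²/(2 × 9.109e-31 kg)
   KE = 8.904e-21 J = 55.573 meV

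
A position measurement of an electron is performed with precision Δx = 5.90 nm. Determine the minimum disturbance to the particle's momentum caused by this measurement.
8.937 × 10^-27 kg·m/s

The uncertainty principle implies that measuring position disturbs momentum:
ΔxΔp ≥ ℏ/2

When we measure position with precision Δx, we necessarily introduce a momentum uncertainty:
Δp ≥ ℏ/(2Δx)
Δp_min = (1.055e-34 J·s) / (2 × 5.900e-09 m)
Δp_min = 8.937e-27 kg·m/s

The more precisely we measure position, the greater the momentum disturbance.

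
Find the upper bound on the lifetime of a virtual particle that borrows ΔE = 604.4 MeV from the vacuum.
5.445 × 10^-25 s

Using the energy-time uncertainty principle:
ΔEΔt ≥ ℏ/2

For a virtual particle borrowing energy ΔE, the maximum lifetime is:
Δt_max = ℏ/(2ΔE)

Converting energy:
ΔE = 604.4 MeV = 9.684e-11 J

Δt_max = (1.055e-34 J·s) / (2 × 9.684e-11 J)
Δt_max = 5.445e-25 s = 5.445 × 10^-25 s

Virtual particles with higher borrowed energy exist for shorter times.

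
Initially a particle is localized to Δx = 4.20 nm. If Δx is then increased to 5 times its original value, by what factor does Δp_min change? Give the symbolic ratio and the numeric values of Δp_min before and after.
Original Δp_min = 1.255 × 10^-26 kg·m/s; new Δp'_min = 2.511 × 10^-27 kg·m/s; ratio Δp'_min/Δp_min = 1/5.

From the uncertainty principle ΔxΔp ≥ ℏ/2, the minimum momentum uncertainty is Δp_min = ℏ/(2Δx).

Original (Δx = 4.20 nm = 4.200e-09 m):
Δp_min = (1.055e-34 J·s)/(2 × 4.200e-09 m) = 1.255e-26 kg·m/s

When Δx → 5Δx:
Δp'_min = ℏ/(2 × 5Δx) = (1/5) × ℏ/(2Δx) = (1/5) × Δp_min
Δp'_min = 1/5 × 1.255e-26 kg·m/s = 2.511e-27 kg·m/s

Since Δp_min ∝ 1/Δx, when Δx is increased to 5 times its original value, Δp_min decreases to 1/5 of its original value.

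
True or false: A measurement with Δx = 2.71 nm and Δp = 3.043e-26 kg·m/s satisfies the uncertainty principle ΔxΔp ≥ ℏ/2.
Yes, it satisfies the uncertainty principle.

Calculate the product ΔxΔp:
ΔxΔp = (2.710e-09 m) × (3.043e-26 kg·m/s)
ΔxΔp = 8.247e-35 J·s

Compare to the minimum allowed value ℏ/2:
ℏ/2 = 5.273e-35 J·s

Since ΔxΔp = 8.247e-35 J·s ≥ 5.273e-35 J·s = ℏ/2,
the measurement satisfies the uncertainty principle.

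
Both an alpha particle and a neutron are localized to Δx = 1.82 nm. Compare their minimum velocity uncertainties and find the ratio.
The neutron has the larger minimum velocity uncertainty, by a ratio of 4.0.

For both particles, Δp_min = ℏ/(2Δx) = 2.897e-26 kg·m/s (same for both).

The velocity uncertainty is Δv = Δp/m:
- alpha particle: Δv = 2.897e-26 / 6.645e-27 = 4.360e+00 m/s = 4.360 m/s
- neutron: Δv = 2.897e-26 / 1.675e-27 = 1.730e+01 m/s = 17.297 m/s

Ratio: 1.730e+01 / 4.360e+00 = 4.0

The lighter particle has larger velocity uncertainty because Δv ∝ 1/m.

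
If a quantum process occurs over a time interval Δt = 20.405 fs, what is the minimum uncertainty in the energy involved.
16.129 meV

Using the energy-time uncertainty principle:
ΔEΔt ≥ ℏ/2

The minimum uncertainty in energy is:
ΔE_min = ℏ/(2Δt)
ΔE_min = (1.055e-34 J·s) / (2 × 2.041e-14 s)
ΔE_min = 2.584e-21 J = 16.129 meV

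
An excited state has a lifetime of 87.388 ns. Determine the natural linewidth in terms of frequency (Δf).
910.622 kHz

Using the energy-time uncertainty principle and E = hf:
ΔEΔt ≥ ℏ/2
hΔf·Δt ≥ ℏ/2

The minimum frequency uncertainty is:
Δf = ℏ/(2hτ) = 1/(4πτ)
Δf = 1/(4π × 8.739e-08 s)
Δf = 9.106e+05 Hz = 910.622 kHz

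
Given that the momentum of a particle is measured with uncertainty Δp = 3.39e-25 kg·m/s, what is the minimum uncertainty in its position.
155.542 pm

Using the Heisenberg uncertainty principle:
ΔxΔp ≥ ℏ/2

The minimum uncertainty in position is:
Δx_min = ℏ/(2Δp)
Δx_min = (1.055e-34 J·s) / (2 × 3.390e-25 kg·m/s)
Δx_min = 1.555e-10 m = 155.542 pm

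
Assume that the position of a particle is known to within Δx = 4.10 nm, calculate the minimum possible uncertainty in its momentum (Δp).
1.286 × 10^-26 kg·m/s

Using the Heisenberg uncertainty principle:
ΔxΔp ≥ ℏ/2

The minimum uncertainty in momentum is:
Δp_min = ℏ/(2Δx)
Δp_min = (1.055e-34 J·s) / (2 × 4.100e-09 m)
Δp_min = 1.286e-26 kg·m/s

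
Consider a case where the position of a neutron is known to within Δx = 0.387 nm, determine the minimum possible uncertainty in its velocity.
81.347 m/s

Using the Heisenberg uncertainty principle and Δp = mΔv:
ΔxΔp ≥ ℏ/2
Δx(mΔv) ≥ ℏ/2

The minimum uncertainty in velocity is:
Δv_min = ℏ/(2mΔx)
Δv_min = (1.055e-34 J·s) / (2 × 1.675e-27 kg × 3.870e-10 m)
Δv_min = 8.135e+01 m/s = 81.347 m/s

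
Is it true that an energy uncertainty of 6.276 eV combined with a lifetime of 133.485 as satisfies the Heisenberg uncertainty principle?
Yes, it satisfies the uncertainty relation.

Calculate the product ΔEΔt:
ΔE = 6.276 eV = 1.006e-18 J
ΔEΔt = (1.006e-18 J) × (1.335e-16 s)
ΔEΔt = 1.342e-34 J·s

Compare to the minimum allowed value ℏ/2:
ℏ/2 = 5.273e-35 J·s

Since ΔEΔt = 1.342e-34 J·s ≥ 5.273e-35 J·s = ℏ/2,
this satisfies the uncertainty relation.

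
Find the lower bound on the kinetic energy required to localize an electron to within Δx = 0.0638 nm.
2.340 eV

Localizing a particle requires giving it sufficient momentum uncertainty:

1. From uncertainty principle: Δp ≥ ℏ/(2Δx)
   Δp_min = (1.055e-34 J·s) / (2 × 6.380e-11 m)
   Δp_min = 8.265e-25 kg·m/s

2. This momentum uncertainty corresponds to kinetic energy:
   KE ≈ (Δp)²/(2m) = (8.265e-25)²/(2 × 9.109e-31 kg)
   KE = 3.749e-19 J = 2.340 eV

Tighter localization requires more energy.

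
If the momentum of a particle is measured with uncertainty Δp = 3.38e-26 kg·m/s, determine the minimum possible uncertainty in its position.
1.560 nm

Using the Heisenberg uncertainty principle:
ΔxΔp ≥ ℏ/2

The minimum uncertainty in position is:
Δx_min = ℏ/(2Δp)
Δx_min = (1.055e-34 J·s) / (2 × 3.380e-26 kg·m/s)
Δx_min = 1.560e-09 m = 1.560 nm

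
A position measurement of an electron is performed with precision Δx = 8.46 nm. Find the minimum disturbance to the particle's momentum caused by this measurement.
6.233 × 10^-27 kg·m/s

The uncertainty principle implies that measuring position disturbs momentum:
ΔxΔp ≥ ℏ/2

When we measure position with precision Δx, we necessarily introduce a momentum uncertainty:
Δp ≥ ℏ/(2Δx)
Δp_min = (1.055e-34 J·s) / (2 × 8.460e-09 m)
Δp_min = 6.233e-27 kg·m/s

The more precisely we measure position, the greater the momentum disturbance.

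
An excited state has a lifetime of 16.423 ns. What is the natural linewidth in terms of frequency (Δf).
4.845 MHz

Using the energy-time uncertainty principle and E = hf:
ΔEΔt ≥ ℏ/2
hΔf·Δt ≥ ℏ/2

The minimum frequency uncertainty is:
Δf = ℏ/(2hτ) = 1/(4πτ)
Δf = 1/(4π × 1.642e-08 s)
Δf = 4.845e+06 Hz = 4.845 MHz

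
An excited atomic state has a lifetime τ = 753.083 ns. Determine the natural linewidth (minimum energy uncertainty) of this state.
437.012 peV

Using the energy-time uncertainty principle:
ΔEΔt ≥ ℏ/2

The lifetime τ represents the time uncertainty Δt.
The natural linewidth (minimum energy uncertainty) is:

ΔE = ℏ/(2τ)
ΔE = (1.055e-34 J·s) / (2 × 7.531e-07 s)
ΔE = 7.002e-29 J = 437.012 peV

This natural linewidth limits the precision of spectroscopic measurements.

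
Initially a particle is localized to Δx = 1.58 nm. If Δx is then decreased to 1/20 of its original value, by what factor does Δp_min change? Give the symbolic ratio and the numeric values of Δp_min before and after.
Original Δp_min = 3.337 × 10^-26 kg·m/s; new Δp'_min = 6.675 × 10^-25 kg·m/s; ratio Δp'_min/Δp_min = 20.

From the uncertainty principle ΔxΔp ≥ ℏ/2, the minimum momentum uncertainty is Δp_min = ℏ/(2Δx).

Original (Δx = 1.58 nm = 1.580e-09 m):
Δp_min = (1.055e-34 J·s)/(2 × 1.580e-09 m) = 3.337e-26 kg·m/s

When Δx → (1/20)Δx:
Δp'_min = ℏ/(2 × (1/20)Δx) = 20 × ℏ/(2Δx) = 20 × Δp_min
Δp'_min = 20 × 3.337e-26 kg·m/s = 6.675e-25 kg·m/s

Since Δp_min ∝ 1/Δx, when Δx is decreased to 1/20 of its original value, Δp_min increases to 20 times its original value.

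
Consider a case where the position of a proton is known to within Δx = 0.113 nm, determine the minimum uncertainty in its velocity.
278.978 m/s

Using the Heisenberg uncertainty principle and Δp = mΔv:
ΔxΔp ≥ ℏ/2
Δx(mΔv) ≥ ℏ/2

The minimum uncertainty in velocity is:
Δv_min = ℏ/(2mΔx)
Δv_min = (1.055e-34 J·s) / (2 × 1.673e-27 kg × 1.130e-10 m)
Δv_min = 2.790e+02 m/s = 278.978 m/s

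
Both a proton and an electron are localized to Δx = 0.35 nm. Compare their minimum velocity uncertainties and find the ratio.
The electron has the larger minimum velocity uncertainty, by a ratio of 1836.2.

For both particles, Δp_min = ℏ/(2Δx) = 1.507e-25 kg·m/s (same for both).

The velocity uncertainty is Δv = Δp/m:
- proton: Δv = 1.507e-25 / 1.673e-27 = 9.007e+01 m/s = 90.070 m/s
- electron: Δv = 1.507e-25 / 9.109e-31 = 1.654e+05 m/s = 165.382 km/s

Ratio: 1.654e+05 / 9.007e+01 = 1836.2

The lighter particle has larger velocity uncertainty because Δv ∝ 1/m.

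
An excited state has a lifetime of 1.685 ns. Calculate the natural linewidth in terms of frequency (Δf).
47.227 MHz

Using the energy-time uncertainty principle and E = hf:
ΔEΔt ≥ ℏ/2
hΔf·Δt ≥ ℏ/2

The minimum frequency uncertainty is:
Δf = ℏ/(2hτ) = 1/(4πτ)
Δf = 1/(4π × 1.685e-09 s)
Δf = 4.723e+07 Hz = 47.227 MHz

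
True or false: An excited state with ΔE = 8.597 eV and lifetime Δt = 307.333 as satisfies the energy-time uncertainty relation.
Yes, it satisfies the uncertainty relation.

Calculate the product ΔEΔt:
ΔE = 8.597 eV = 1.377e-18 J
ΔEΔt = (1.377e-18 J) × (3.073e-16 s)
ΔEΔt = 4.233e-34 J·s

Compare to the minimum allowed value ℏ/2:
ℏ/2 = 5.273e-35 J·s

Since ΔEΔt = 4.233e-34 J·s ≥ 5.273e-35 J·s = ℏ/2,
this satisfies the uncertainty relation.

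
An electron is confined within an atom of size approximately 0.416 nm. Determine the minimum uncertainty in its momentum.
1.268 × 10^-25 kg·m/s

Using the Heisenberg uncertainty principle:
ΔxΔp ≥ ℏ/2

With Δx ≈ L = 4.160e-10 m (the confinement size):
Δp_min = ℏ/(2Δx)
Δp_min = (1.055e-34 J·s) / (2 × 4.160e-10 m)
Δp_min = 1.268e-25 kg·m/s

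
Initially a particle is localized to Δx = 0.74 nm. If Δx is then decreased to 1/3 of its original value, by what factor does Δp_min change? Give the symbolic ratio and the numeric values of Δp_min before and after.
Original Δp_min = 7.125 × 10^-26 kg·m/s; new Δp'_min = 2.138 × 10^-25 kg·m/s; ratio Δp'_min/Δp_min = 3.

From the uncertainty principle ΔxΔp ≥ ℏ/2, the minimum momentum uncertainty is Δp_min = ℏ/(2Δx).

Original (Δx = 0.74 nm = 7.400e-10 m):
Δp_min = (1.055e-34 J·s)/(2 × 7.400e-10 m) = 7.125e-26 kg·m/s

When Δx → (1/3)Δx:
Δp'_min = ℏ/(2 × (1/3)Δx) = 3 × ℏ/(2Δx) = 3 × Δp_min
Δp'_min = 3 × 7.125e-26 kg·m/s = 2.138e-25 kg·m/s

Since Δp_min ∝ 1/Δx, when Δx is decreased to 1/3 of its original value, Δp_min increases to 3 times its original value.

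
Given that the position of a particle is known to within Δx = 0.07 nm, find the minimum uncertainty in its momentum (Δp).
7.533 × 10^-25 kg·m/s

Using the Heisenberg uncertainty principle:
ΔxΔp ≥ ℏ/2

The minimum uncertainty in momentum is:
Δp_min = ℏ/(2Δx)
Δp_min = (1.055e-34 J·s) / (2 × 7.000e-11 m)
Δp_min = 7.533e-25 kg·m/s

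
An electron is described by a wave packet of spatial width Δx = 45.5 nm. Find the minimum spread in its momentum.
1.159 × 10^-27 kg·m/s

For a wave packet, the spatial width Δx and momentum spread Δp are related by the uncertainty principle:
ΔxΔp ≥ ℏ/2

The minimum momentum spread is:
Δp_min = ℏ/(2Δx)
Δp_min = (1.055e-34 J·s) / (2 × 4.550e-08 m)
Δp_min = 1.159e-27 kg·m/s

A wave packet cannot have both a well-defined position and well-defined momentum.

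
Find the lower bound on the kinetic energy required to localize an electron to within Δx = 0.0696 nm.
1.966 eV

Localizing a particle requires giving it sufficient momentum uncertainty:

1. From uncertainty principle: Δp ≥ ℏ/(2Δx)
   Δp_min = (1.055e-34 J·s) / (2 × 6.960e-11 m)
   Δp_min = 7.576e-25 kg·m/s

2. This momentum uncertainty corresponds to kinetic energy:
   KE ≈ (Δp)²/(2m) = (7.576e-25)²/(2 × 9.109e-31 kg)
   KE = 3.150e-19 J = 1.966 eV

Tighter localization requires more energy.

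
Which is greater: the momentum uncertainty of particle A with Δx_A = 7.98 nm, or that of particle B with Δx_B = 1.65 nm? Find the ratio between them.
Particle B has the larger minimum momentum uncertainty, by a factor of 4.84.

For each particle, the minimum momentum uncertainty is Δp_min = ℏ/(2Δx):

Particle A: Δp_A = ℏ/(2×7.980e-09 m) = 6.608e-27 kg·m/s
Particle B: Δp_B = ℏ/(2×1.650e-09 m) = 3.196e-26 kg·m/s

Ratio: Δp_B/Δp_A = 4.84

Since Δp_min ∝ 1/Δx, the particle with smaller position uncertainty (B) has larger momentum uncertainty.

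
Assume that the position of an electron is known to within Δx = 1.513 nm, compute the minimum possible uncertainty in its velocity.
38.258 km/s

Using the Heisenberg uncertainty principle and Δp = mΔv:
ΔxΔp ≥ ℏ/2
Δx(mΔv) ≥ ℏ/2

The minimum uncertainty in velocity is:
Δv_min = ℏ/(2mΔx)
Δv_min = (1.055e-34 J·s) / (2 × 9.109e-31 kg × 1.513e-09 m)
Δv_min = 3.826e+04 m/s = 38.258 km/s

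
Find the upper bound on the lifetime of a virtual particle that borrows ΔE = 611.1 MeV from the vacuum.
5.385 × 10^-25 s

Using the energy-time uncertainty principle:
ΔEΔt ≥ ℏ/2

For a virtual particle borrowing energy ΔE, the maximum lifetime is:
Δt_max = ℏ/(2ΔE)

Converting energy:
ΔE = 611.1 MeV = 9.791e-11 J

Δt_max = (1.055e-34 J·s) / (2 × 9.791e-11 J)
Δt_max = 5.385e-25 s = 5.385 × 10^-25 s

Virtual particles with higher borrowed energy exist for shorter times.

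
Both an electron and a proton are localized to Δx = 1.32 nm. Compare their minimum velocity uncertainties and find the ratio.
The electron has the larger minimum velocity uncertainty, by a ratio of 1836.2.

For both particles, Δp_min = ℏ/(2Δx) = 3.995e-26 kg·m/s (same for both).

The velocity uncertainty is Δv = Δp/m:
- electron: Δv = 3.995e-26 / 9.109e-31 = 4.385e+04 m/s = 43.851 km/s
- proton: Δv = 3.995e-26 / 1.673e-27 = 2.388e+01 m/s = 23.882 m/s

Ratio: 4.385e+04 / 2.388e+01 = 1836.2

The lighter particle has larger velocity uncertainty because Δv ∝ 1/m.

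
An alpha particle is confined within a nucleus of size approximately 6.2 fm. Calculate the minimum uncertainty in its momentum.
8.505 × 10^-21 kg·m/s

Using the Heisenberg uncertainty principle:
ΔxΔp ≥ ℏ/2

With Δx ≈ L = 6.200e-15 m (the confinement size):
Δp_min = ℏ/(2Δx)
Δp_min = (1.055e-34 J·s) / (2 × 6.200e-15 m)
Δp_min = 8.505e-21 kg·m/s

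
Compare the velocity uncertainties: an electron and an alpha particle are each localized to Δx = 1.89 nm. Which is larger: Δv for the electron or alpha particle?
The electron has the larger minimum velocity uncertainty, by a ratio of 7294.3.

For both particles, Δp_min = ℏ/(2Δx) = 2.790e-26 kg·m/s (same for both).

The velocity uncertainty is Δv = Δp/m:
- electron: Δv = 2.790e-26 / 9.109e-31 = 3.063e+04 m/s = 30.626 km/s
- alpha particle: Δv = 2.790e-26 / 6.645e-27 = 4.199e+00 m/s = 4.199 m/s

Ratio: 3.063e+04 / 4.199e+00 = 7294.3

The lighter particle has larger velocity uncertainty because Δv ∝ 1/m.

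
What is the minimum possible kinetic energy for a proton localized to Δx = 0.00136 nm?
2.805 eV

Localizing a particle requires giving it sufficient momentum uncertainty:

1. From uncertainty principle: Δp ≥ ℏ/(2Δx)
   Δp_min = (1.055e-34 J·s) / (2 × 1.360e-12 m)
   Δp_min = 3.877e-23 kg·m/s

2. This momentum uncertainty corresponds to kinetic energy:
   KE ≈ (Δp)²/(2m) = (3.877e-23)²/(2 × 1.673e-27 kg)
   KE = 4.494e-19 J = 2.805 eV

Tighter localization requires more energy.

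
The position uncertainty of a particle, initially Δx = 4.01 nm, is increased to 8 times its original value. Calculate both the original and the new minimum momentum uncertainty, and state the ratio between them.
Original Δp_min = 1.315 × 10^-26 kg·m/s; new Δp'_min = 1.644 × 10^-27 kg·m/s; ratio Δp'_min/Δp_min = 1/8.

From the uncertainty principle ΔxΔp ≥ ℏ/2, the minimum momentum uncertainty is Δp_min = ℏ/(2Δx).

Original (Δx = 4.01 nm = 4.010e-09 m):
Δp_min = (1.055e-34 J·s)/(2 × 4.010e-09 m) = 1.315e-26 kg·m/s

When Δx → 8Δx:
Δp'_min = ℏ/(2 × 8Δx) = (1/8) × ℏ/(2Δx) = (1/8) × Δp_min
Δp'_min = 1/8 × 1.315e-26 kg·m/s = 1.644e-27 kg·m/s

Since Δp_min ∝ 1/Δx, when Δx is increased to 8 times its original value, Δp_min decreases to 1/8 of its original value.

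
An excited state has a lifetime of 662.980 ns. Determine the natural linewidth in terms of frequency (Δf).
120.030 kHz

Using the energy-time uncertainty principle and E = hf:
ΔEΔt ≥ ℏ/2
hΔf·Δt ≥ ℏ/2

The minimum frequency uncertainty is:
Δf = ℏ/(2hτ) = 1/(4πτ)
Δf = 1/(4π × 6.630e-07 s)
Δf = 1.200e+05 Hz = 120.030 kHz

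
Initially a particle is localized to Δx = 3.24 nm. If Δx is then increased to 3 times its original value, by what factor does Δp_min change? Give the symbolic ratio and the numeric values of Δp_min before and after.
Original Δp_min = 1.627 × 10^-26 kg·m/s; new Δp'_min = 5.425 × 10^-27 kg·m/s; ratio Δp'_min/Δp_min = 1/3.

From the uncertainty principle ΔxΔp ≥ ℏ/2, the minimum momentum uncertainty is Δp_min = ℏ/(2Δx).

Original (Δx = 3.24 nm = 3.240e-09 m):
Δp_min = (1.055e-34 J·s)/(2 × 3.240e-09 m) = 1.627e-26 kg·m/s

When Δx → 3Δx:
Δp'_min = ℏ/(2 × 3Δx) = (1/3) × ℏ/(2Δx) = (1/3) × Δp_min
Δp'_min = 1/3 × 1.627e-26 kg·m/s = 5.425e-27 kg·m/s

Since Δp_min ∝ 1/Δx, when Δx is increased to 3 times its original value, Δp_min decreases to 1/3 of its original value.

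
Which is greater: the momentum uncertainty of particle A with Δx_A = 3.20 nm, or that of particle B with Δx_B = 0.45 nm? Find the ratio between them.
Particle B has the larger minimum momentum uncertainty, by a factor of 7.11.

For each particle, the minimum momentum uncertainty is Δp_min = ℏ/(2Δx):

Particle A: Δp_A = ℏ/(2×3.200e-09 m) = 1.648e-26 kg·m/s
Particle B: Δp_B = ℏ/(2×4.500e-10 m) = 1.172e-25 kg·m/s

Ratio: Δp_B/Δp_A = 7.11

Since Δp_min ∝ 1/Δx, the particle with smaller position uncertainty (B) has larger momentum uncertainty.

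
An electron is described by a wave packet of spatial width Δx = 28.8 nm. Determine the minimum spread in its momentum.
1.831 × 10^-27 kg·m/s

For a wave packet, the spatial width Δx and momentum spread Δp are related by the uncertainty principle:
ΔxΔp ≥ ℏ/2

The minimum momentum spread is:
Δp_min = ℏ/(2Δx)
Δp_min = (1.055e-34 J·s) / (2 × 2.880e-08 m)
Δp_min = 1.831e-27 kg·m/s

A wave packet cannot have both a well-defined position and well-defined momentum.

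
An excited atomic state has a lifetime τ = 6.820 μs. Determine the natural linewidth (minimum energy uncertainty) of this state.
48.256 peV

Using the energy-time uncertainty principle:
ΔEΔt ≥ ℏ/2

The lifetime τ represents the time uncertainty Δt.
The natural linewidth (minimum energy uncertainty) is:

ΔE = ℏ/(2τ)
ΔE = (1.055e-34 J·s) / (2 × 6.820e-06 s)
ΔE = 7.731e-30 J = 48.256 peV

This natural linewidth limits the precision of spectroscopic measurements.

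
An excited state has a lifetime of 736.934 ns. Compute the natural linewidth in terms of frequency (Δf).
107.985 kHz

Using the energy-time uncertainty principle and E = hf:
ΔEΔt ≥ ℏ/2
hΔf·Δt ≥ ℏ/2

The minimum frequency uncertainty is:
Δf = ℏ/(2hτ) = 1/(4πτ)
Δf = 1/(4π × 7.369e-07 s)
Δf = 1.080e+05 Hz = 107.985 kHz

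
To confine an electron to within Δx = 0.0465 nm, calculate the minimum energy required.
4.405 eV

Localizing a particle requires giving it sufficient momentum uncertainty:

1. From uncertainty principle: Δp ≥ ℏ/(2Δx)
   Δp_min = (1.055e-34 J·s) / (2 × 4.650e-11 m)
   Δp_min = 1.134e-24 kg·m/s

2. This momentum uncertainty corresponds to kinetic energy:
   KE ≈ (Δp)²/(2m) = (1.134e-24)²/(2 × 9.109e-31 kg)
   KE = 7.058e-19 J = 4.405 eV

Tighter localization requires more energy.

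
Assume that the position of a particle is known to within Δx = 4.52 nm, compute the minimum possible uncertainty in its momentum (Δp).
1.167 × 10^-26 kg·m/s

Using the Heisenberg uncertainty principle:
ΔxΔp ≥ ℏ/2

The minimum uncertainty in momentum is:
Δp_min = ℏ/(2Δx)
Δp_min = (1.055e-34 J·s) / (2 × 4.520e-09 m)
Δp_min = 1.167e-26 kg·m/s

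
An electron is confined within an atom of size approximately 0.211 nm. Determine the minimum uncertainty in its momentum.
2.499 × 10^-25 kg·m/s

Using the Heisenberg uncertainty principle:
ΔxΔp ≥ ℏ/2

With Δx ≈ L = 2.110e-10 m (the confinement size):
Δp_min = ℏ/(2Δx)
Δp_min = (1.055e-34 J·s) / (2 × 2.110e-10 m)
Δp_min = 2.499e-25 kg·m/s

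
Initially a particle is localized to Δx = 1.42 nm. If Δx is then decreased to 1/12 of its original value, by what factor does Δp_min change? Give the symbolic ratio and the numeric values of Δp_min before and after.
Original Δp_min = 3.713 × 10^-26 kg·m/s; new Δp'_min = 4.456 × 10^-25 kg·m/s; ratio Δp'_min/Δp_min = 12.

From the uncertainty principle ΔxΔp ≥ ℏ/2, the minimum momentum uncertainty is Δp_min = ℏ/(2Δx).

Original (Δx = 1.42 nm = 1.420e-09 m):
Δp_min = (1.055e-34 J·s)/(2 × 1.420e-09 m) = 3.713e-26 kg·m/s

When Δx → (1/12)Δx:
Δp'_min = ℏ/(2 × (1/12)Δx) = 12 × ℏ/(2Δx) = 12 × Δp_min
Δp'_min = 12 × 3.713e-26 kg·m/s = 4.456e-25 kg·m/s

Since Δp_min ∝ 1/Δx, when Δx is decreased to 1/12 of its original value, Δp_min increases to 12 times its original value.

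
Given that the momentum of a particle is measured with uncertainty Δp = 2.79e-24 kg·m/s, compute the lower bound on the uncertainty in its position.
18.899 pm

Using the Heisenberg uncertainty principle:
ΔxΔp ≥ ℏ/2

The minimum uncertainty in position is:
Δx_min = ℏ/(2Δp)
Δx_min = (1.055e-34 J·s) / (2 × 2.790e-24 kg·m/s)
Δx_min = 1.890e-11 m = 18.899 pm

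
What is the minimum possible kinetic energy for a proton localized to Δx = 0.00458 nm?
247.299 meV

Localizing a particle requires giving it sufficient momentum uncertainty:

1. From uncertainty principle: Δp ≥ ℏ/(2Δx)
   Δp_min = (1.055e-34 J·s) / (2 × 4.580e-12 m)
   Δp_min = 1.151e-23 kg·m/s

2. This momentum uncertainty corresponds to kinetic energy:
   KE ≈ (Δp)²/(2m) = (1.151e-23)²/(2 × 1.673e-27 kg)
   KE = 3.962e-20 J = 247.299 meV

Tighter localization requires more energy.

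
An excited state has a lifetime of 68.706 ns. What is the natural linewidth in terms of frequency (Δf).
1.158 MHz

Using the energy-time uncertainty principle and E = hf:
ΔEΔt ≥ ℏ/2
hΔf·Δt ≥ ℏ/2

The minimum frequency uncertainty is:
Δf = ℏ/(2hτ) = 1/(4πτ)
Δf = 1/(4π × 6.871e-08 s)
Δf = 1.158e+06 Hz = 1.158 MHz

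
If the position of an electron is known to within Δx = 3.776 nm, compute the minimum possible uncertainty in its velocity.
15.329 km/s

Using the Heisenberg uncertainty principle and Δp = mΔv:
ΔxΔp ≥ ℏ/2
Δx(mΔv) ≥ ℏ/2

The minimum uncertainty in velocity is:
Δv_min = ℏ/(2mΔx)
Δv_min = (1.055e-34 J·s) / (2 × 9.109e-31 kg × 3.776e-09 m)
Δv_min = 1.533e+04 m/s = 15.329 km/s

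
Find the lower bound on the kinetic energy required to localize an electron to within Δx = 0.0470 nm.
4.312 eV

Localizing a particle requires giving it sufficient momentum uncertainty:

1. From uncertainty principle: Δp ≥ ℏ/(2Δx)
   Δp_min = (1.055e-34 J·s) / (2 × 4.700e-11 m)
   Δp_min = 1.122e-24 kg·m/s

2. This momentum uncertainty corresponds to kinetic energy:
   KE ≈ (Δp)²/(2m) = (1.122e-24)²/(2 × 9.109e-31 kg)
   KE = 6.908e-19 J = 4.312 eV

Tighter localization requires more energy.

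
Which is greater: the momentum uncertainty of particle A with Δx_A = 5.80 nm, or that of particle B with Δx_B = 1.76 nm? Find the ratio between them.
Particle B has the larger minimum momentum uncertainty, by a factor of 3.30.

For each particle, the minimum momentum uncertainty is Δp_min = ℏ/(2Δx):

Particle A: Δp_A = ℏ/(2×5.800e-09 m) = 9.091e-27 kg·m/s
Particle B: Δp_B = ℏ/(2×1.760e-09 m) = 2.996e-26 kg·m/s

Ratio: Δp_B/Δp_A = 3.30

Since Δp_min ∝ 1/Δx, the particle with smaller position uncertainty (B) has larger momentum uncertainty.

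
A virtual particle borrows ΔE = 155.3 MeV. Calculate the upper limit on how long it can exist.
2.119 ys

Using the energy-time uncertainty principle:
ΔEΔt ≥ ℏ/2

For a virtual particle borrowing energy ΔE, the maximum lifetime is:
Δt_max = ℏ/(2ΔE)

Converting energy:
ΔE = 155.3 MeV = 2.488e-11 J

Δt_max = (1.055e-34 J·s) / (2 × 2.488e-11 J)
Δt_max = 2.119e-24 s = 2.119 ys

Virtual particles with higher borrowed energy exist for shorter times.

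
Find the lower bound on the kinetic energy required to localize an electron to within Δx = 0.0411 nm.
5.639 eV

Localizing a particle requires giving it sufficient momentum uncertainty:

1. From uncertainty principle: Δp ≥ ℏ/(2Δx)
   Δp_min = (1.055e-34 J·s) / (2 × 4.110e-11 m)
   Δp_min = 1.283e-24 kg·m/s

2. This momentum uncertainty corresponds to kinetic energy:
   KE ≈ (Δp)²/(2m) = (1.283e-24)²/(2 × 9.109e-31 kg)
   KE = 9.034e-19 J = 5.639 eV

Tighter localization requires more energy.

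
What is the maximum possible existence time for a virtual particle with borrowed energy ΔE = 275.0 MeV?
1.197 ys

Using the energy-time uncertainty principle:
ΔEΔt ≥ ℏ/2

For a virtual particle borrowing energy ΔE, the maximum lifetime is:
Δt_max = ℏ/(2ΔE)

Converting energy:
ΔE = 275.0 MeV = 4.406e-11 J

Δt_max = (1.055e-34 J·s) / (2 × 4.406e-11 J)
Δt_max = 1.197e-24 s = 1.197 ys

Virtual particles with higher borrowed energy exist for shorter times.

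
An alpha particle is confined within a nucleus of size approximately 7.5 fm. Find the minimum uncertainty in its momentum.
7.030 × 10^-21 kg·m/s

Using the Heisenberg uncertainty principle:
ΔxΔp ≥ ℏ/2

With Δx ≈ L = 7.500e-15 m (the confinement size):
Δp_min = ℏ/(2Δx)
Δp_min = (1.055e-34 J·s) / (2 × 7.500e-15 m)
Δp_min = 7.030e-21 kg·m/s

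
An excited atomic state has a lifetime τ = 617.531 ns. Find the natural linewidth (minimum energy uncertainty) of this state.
532.938 peV

Using the energy-time uncertainty principle:
ΔEΔt ≥ ℏ/2

The lifetime τ represents the time uncertainty Δt.
The natural linewidth (minimum energy uncertainty) is:

ΔE = ℏ/(2τ)
ΔE = (1.055e-34 J·s) / (2 × 6.175e-07 s)
ΔE = 8.539e-29 J = 532.938 peV

This natural linewidth limits the precision of spectroscopic measurements.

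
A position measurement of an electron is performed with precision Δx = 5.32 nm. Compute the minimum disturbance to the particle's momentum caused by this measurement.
9.911 × 10^-27 kg·m/s

The uncertainty principle implies that measuring position disturbs momentum:
ΔxΔp ≥ ℏ/2

When we measure position with precision Δx, we necessarily introduce a momentum uncertainty:
Δp ≥ ℏ/(2Δx)
Δp_min = (1.055e-34 J·s) / (2 × 5.320e-09 m)
Δp_min = 9.911e-27 kg·m/s

The more precisely we measure position, the greater the momentum disturbance.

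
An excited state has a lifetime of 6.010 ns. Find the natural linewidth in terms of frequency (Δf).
13.241 MHz

Using the energy-time uncertainty principle and E = hf:
ΔEΔt ≥ ℏ/2
hΔf·Δt ≥ ℏ/2

The minimum frequency uncertainty is:
Δf = ℏ/(2hτ) = 1/(4πτ)
Δf = 1/(4π × 6.010e-09 s)
Δf = 1.324e+07 Hz = 13.241 MHz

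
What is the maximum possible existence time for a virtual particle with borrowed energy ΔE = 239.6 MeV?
1.374 ys

Using the energy-time uncertainty principle:
ΔEΔt ≥ ℏ/2

For a virtual particle borrowing energy ΔE, the maximum lifetime is:
Δt_max = ℏ/(2ΔE)

Converting energy:
ΔE = 239.6 MeV = 3.839e-11 J

Δt_max = (1.055e-34 J·s) / (2 × 3.839e-11 J)
Δt_max = 1.374e-24 s = 1.374 ys

Virtual particles with higher borrowed energy exist for shorter times.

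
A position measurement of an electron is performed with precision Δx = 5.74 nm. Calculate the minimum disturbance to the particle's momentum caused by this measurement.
9.186 × 10^-27 kg·m/s

The uncertainty principle implies that measuring position disturbs momentum:
ΔxΔp ≥ ℏ/2

When we measure position with precision Δx, we necessarily introduce a momentum uncertainty:
Δp ≥ ℏ/(2Δx)
Δp_min = (1.055e-34 J·s) / (2 × 5.740e-09 m)
Δp_min = 9.186e-27 kg·m/s

The more precisely we measure position, the greater the momentum disturbance.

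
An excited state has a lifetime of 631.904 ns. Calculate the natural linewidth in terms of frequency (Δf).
125.933 kHz

Using the energy-time uncertainty principle and E = hf:
ΔEΔt ≥ ℏ/2
hΔf·Δt ≥ ℏ/2

The minimum frequency uncertainty is:
Δf = ℏ/(2hτ) = 1/(4πτ)
Δf = 1/(4π × 6.319e-07 s)
Δf = 1.259e+05 Hz = 125.933 kHz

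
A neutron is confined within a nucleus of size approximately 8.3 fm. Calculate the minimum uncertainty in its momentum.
6.353 × 10^-21 kg·m/s

Using the Heisenberg uncertainty principle:
ΔxΔp ≥ ℏ/2

With Δx ≈ L = 8.300e-15 m (the confinement size):
Δp_min = ℏ/(2Δx)
Δp_min = (1.055e-34 J·s) / (2 × 8.300e-15 m)
Δp_min = 6.353e-21 kg·m/s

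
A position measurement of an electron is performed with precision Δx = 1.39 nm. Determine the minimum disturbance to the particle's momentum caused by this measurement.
3.793 × 10^-26 kg·m/s

The uncertainty principle implies that measuring position disturbs momentum:
ΔxΔp ≥ ℏ/2

When we measure position with precision Δx, we necessarily introduce a momentum uncertainty:
Δp ≥ ℏ/(2Δx)
Δp_min = (1.055e-34 J·s) / (2 × 1.390e-09 m)
Δp_min = 3.793e-26 kg·m/s

The more precisely we measure position, the greater the momentum disturbance.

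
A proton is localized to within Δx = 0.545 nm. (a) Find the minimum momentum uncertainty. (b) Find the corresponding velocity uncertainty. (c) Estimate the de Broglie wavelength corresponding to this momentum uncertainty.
(a) Δp_min = 9.675 × 10^-26 kg·m/s
(b) Δv_min = 57.843 m/s
(c) λ_dB = 6.849 nm

Step-by-step:

(a) From the uncertainty principle:
Δp_min = ℏ/(2Δx) = (1.055e-34 J·s)/(2 × 5.450e-10 m) = 9.675e-26 kg·m/s

(b) The velocity uncertainty:
Δv = Δp/m = (9.675e-26 kg·m/s)/(1.673e-27 kg) = 5.784e+01 m/s = 57.843 m/s

(c) The de Broglie wavelength for this momentum:
λ = h/p = (6.626e-34 J·s)/(9.675e-26 kg·m/s) = 6.849e-09 m = 6.849 nm

Note: The de Broglie wavelength is comparable to the localization size, as expected from wave-particle duality.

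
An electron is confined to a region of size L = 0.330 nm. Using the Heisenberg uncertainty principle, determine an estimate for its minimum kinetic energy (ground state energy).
87.465 meV

Using the uncertainty principle to estimate ground state energy:

1. The position uncertainty is approximately the confinement size:
   Δx ≈ L = 3.300e-10 m

2. From ΔxΔp ≥ ℏ/2, the minimum momentum uncertainty is:
   Δp ≈ ℏ/(2L) = 1.598e-25 kg·m/s

3. The kinetic energy is approximately:
   KE ≈ (Δp)²/(2m) = (1.598e-25)²/(2 × 9.109e-31 kg)
   KE ≈ 1.401e-20 J = 87.465 meV

This is an order-of-magnitude estimate of the ground state energy.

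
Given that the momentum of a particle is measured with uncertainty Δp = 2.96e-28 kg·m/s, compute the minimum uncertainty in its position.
178.137 nm

Using the Heisenberg uncertainty principle:
ΔxΔp ≥ ℏ/2

The minimum uncertainty in position is:
Δx_min = ℏ/(2Δp)
Δx_min = (1.055e-34 J·s) / (2 × 2.960e-28 kg·m/s)
Δx_min = 1.781e-07 m = 178.137 nm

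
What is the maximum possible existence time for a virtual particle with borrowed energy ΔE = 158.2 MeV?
2.080 ys

Using the energy-time uncertainty principle:
ΔEΔt ≥ ℏ/2

For a virtual particle borrowing energy ΔE, the maximum lifetime is:
Δt_max = ℏ/(2ΔE)

Converting energy:
ΔE = 158.2 MeV = 2.535e-11 J

Δt_max = (1.055e-34 J·s) / (2 × 2.535e-11 J)
Δt_max = 2.080e-24 s = 2.080 ys

Virtual particles with higher borrowed energy exist for shorter times.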